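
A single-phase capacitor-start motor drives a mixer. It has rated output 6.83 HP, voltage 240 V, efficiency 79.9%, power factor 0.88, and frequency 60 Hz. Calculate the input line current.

30.2 A

P_out = 6.83 × 746 = 5095 W
P_in = P_out / η = 5095 / 0.799 = 6377 W
I = P_in / (V·cosφ) = 6377 / (240 × 0.88) = 30.2 A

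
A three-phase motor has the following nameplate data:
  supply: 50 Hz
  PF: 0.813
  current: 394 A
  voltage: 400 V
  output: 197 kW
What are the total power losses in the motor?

P_in = √3·V·I·cosφ = 1.732×400×394×0.813 = 221919 W
P_out = 197000 W
Losses = P_in − P_out = 221919 − 197000 = 24919 W

24.9 kW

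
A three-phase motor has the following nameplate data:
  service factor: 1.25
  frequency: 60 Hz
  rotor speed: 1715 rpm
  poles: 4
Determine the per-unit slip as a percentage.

4.7 %

n_s = 120f/p = 120×60/4 = 1800 rpm
s = (n_s − n)/n_s = (1800 − 1715)/1800 = 0.0472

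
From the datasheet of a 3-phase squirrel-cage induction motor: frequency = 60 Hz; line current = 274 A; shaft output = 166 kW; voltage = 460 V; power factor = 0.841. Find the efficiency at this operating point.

90.4 %

P_out = 166 kW = 166000 W
P_in = √3·V_L·I_L·cosφ = 1.732 × 460 × 274 × 0.841 = 183591 W
η = P_out / P_in = 166000 / 183591 = 0.904 = 90.4%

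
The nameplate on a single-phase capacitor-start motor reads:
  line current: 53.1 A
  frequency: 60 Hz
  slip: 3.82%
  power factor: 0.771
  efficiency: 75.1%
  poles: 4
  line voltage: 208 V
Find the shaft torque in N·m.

35.3 N·m

P_in = V·I·cosφ = 208 × 53.1 × 0.771 = 8516 W
P_out = η·P_in = 0.751 × 8516 = 6396 W
n_s = 120×60/4 = 1800 rpm; n = 1800×(1−0.0382) = 1731 rpm
ω = 2π×1731/60 = 181.3 rad/s
τ = P_out/ω = 6396/181.3 = 35.3 N·m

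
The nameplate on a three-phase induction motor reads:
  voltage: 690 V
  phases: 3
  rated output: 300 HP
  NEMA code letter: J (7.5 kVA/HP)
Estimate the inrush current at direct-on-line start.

1880 A

S_LR = 7.5 × 300 = 2250 kVA
I_LR = S_LR/(√3·V_L) = 2250000/(1.732×690) = 1880 A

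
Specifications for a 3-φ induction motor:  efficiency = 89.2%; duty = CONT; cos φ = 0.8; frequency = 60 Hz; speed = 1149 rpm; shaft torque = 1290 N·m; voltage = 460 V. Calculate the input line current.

273 A

ω = 2π×1149/60 = 120.3 rad/s; P_out = τω = 1290 × 120.3 = 155187 W
P_in = P_out / η = 155187 / 0.892 = 173976 W
I_L = P_in / (√3·V_L·cosφ) = 173976 / (1.732 × 460 × 0.8) = 273 A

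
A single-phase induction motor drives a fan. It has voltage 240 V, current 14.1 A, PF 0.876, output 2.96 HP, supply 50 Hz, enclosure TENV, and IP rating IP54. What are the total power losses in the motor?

P_in = V·I·cosφ = 240×14.1×0.876 = 2964 W
P_out = 2.96×746 = 2208 W
Losses = P_in − P_out = 2964 − 2208 = 756 W

756 W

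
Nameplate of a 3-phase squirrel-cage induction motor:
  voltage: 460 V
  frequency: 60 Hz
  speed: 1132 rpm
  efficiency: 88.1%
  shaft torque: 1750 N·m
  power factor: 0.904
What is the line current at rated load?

ω = 2π×1132/60 = 118.5 rad/s; P_out = τω = 1750 × 118.5 = 207375 W
P_in = P_out / η = 207375 / 0.881 = 235386 W
I_L = P_in / (√3·V_L·cosφ) = 235386 / (1.732 × 460 × 0.904) = 327 A

327 A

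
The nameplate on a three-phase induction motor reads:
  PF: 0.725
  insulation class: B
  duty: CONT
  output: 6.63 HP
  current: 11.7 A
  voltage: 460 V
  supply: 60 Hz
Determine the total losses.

1.81 kW

P_in = √3·V·I·cosφ = 1.732×460×11.7×0.725 = 6758 W
P_out = 6.63×746 = 4946 W
Losses = P_in − P_out = 6758 − 4946 = 1812 W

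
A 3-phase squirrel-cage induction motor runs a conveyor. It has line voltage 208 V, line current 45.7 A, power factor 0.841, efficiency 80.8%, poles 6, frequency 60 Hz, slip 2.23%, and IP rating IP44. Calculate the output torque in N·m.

91.1 N·m

P_in = √3·V·I·cosφ = 1.732 × 208 × 45.7 × 0.841 = 13846 W
P_out = η·P_in = 0.808 × 13846 = 11188 W
n_s = 120×60/6 = 1200 rpm; n = 1200×(1−0.0223) = 1173 rpm
ω = 2π×1173/60 = 122.8 rad/s
τ = P_out/ω = 11188/122.8 = 91.1 N·m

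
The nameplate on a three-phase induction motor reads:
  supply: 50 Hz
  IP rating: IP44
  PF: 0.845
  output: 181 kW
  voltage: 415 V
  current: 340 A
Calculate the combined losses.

P_in = √3·V·I·cosφ = 1.732×415×340×0.845 = 206505 W
P_out = 181000 W
Losses = P_in − P_out = 206505 − 181000 = 25505 W

25500 W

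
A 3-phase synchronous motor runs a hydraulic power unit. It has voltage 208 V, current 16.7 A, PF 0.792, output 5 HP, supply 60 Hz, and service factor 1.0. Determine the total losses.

P_in = √3·V·I·cosφ = 1.732×208×16.7×0.792 = 4765 W
P_out = 5×746 = 3730 W
Losses = P_in − P_out = 4765 − 3730 = 1035 W

1.04 kW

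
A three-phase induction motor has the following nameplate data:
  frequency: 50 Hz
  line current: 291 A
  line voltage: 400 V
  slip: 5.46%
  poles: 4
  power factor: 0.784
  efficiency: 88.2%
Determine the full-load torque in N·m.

939 N·m

P_in = √3·V·I·cosφ = 1.732 × 400 × 291 × 0.784 = 158058 W
P_out = η·P_in = 0.882 × 158058 = 139407 W
n_s = 120×50/4 = 1500 rpm; n = 1500×(1−0.0546) = 1418 rpm
ω = 2π×1418/60 = 148.5 rad/s
τ = P_out/ω = 139407/148.5 = 939 N·m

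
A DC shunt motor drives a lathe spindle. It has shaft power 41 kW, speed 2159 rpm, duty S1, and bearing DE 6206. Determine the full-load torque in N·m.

ω = 2π × 2159/60 = 226.1 rad/s
τ = P/ω = 41000/226.1 = 181 N·m

181 N·m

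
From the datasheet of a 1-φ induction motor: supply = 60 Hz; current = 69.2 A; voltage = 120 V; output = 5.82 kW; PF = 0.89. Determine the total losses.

1.57 kW

P_in = V·I·cosφ = 120×69.2×0.89 = 7391 W
P_out = 5820 W
Losses = P_in − P_out = 7391 − 5820 = 1571 W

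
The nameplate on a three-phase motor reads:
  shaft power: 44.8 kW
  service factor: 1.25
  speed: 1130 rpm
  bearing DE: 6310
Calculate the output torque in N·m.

379 N·m

ω = 2π × 1130/60 = 118.3 rad/s
τ = P/ω = 44800/118.3 = 379 N·m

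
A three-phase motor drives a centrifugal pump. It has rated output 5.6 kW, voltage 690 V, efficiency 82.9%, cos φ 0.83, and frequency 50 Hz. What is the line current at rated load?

P_out = 5.6 kW = 5600 W
P_in = P_out / η = 5600 / 0.829 = 6755 W
I_L = P_in / (√3·V_L·cosφ) = 6755 / (1.732 × 690 × 0.83) = 6.81 A

6.81 A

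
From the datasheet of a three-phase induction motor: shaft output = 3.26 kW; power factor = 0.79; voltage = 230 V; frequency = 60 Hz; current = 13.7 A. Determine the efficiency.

P_out = 3.26 kW = 3260 W
P_in = √3·V_L·I_L·cosφ = 1.732 × 230 × 13.7 × 0.79 = 4311 W
η = P_out / P_in = 3260 / 4311 = 0.756 = 75.6%

75.6 %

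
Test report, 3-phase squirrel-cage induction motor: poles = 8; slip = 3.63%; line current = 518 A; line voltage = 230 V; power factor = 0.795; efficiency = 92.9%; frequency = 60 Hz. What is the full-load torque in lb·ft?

1240 lb·ft

P_in = √3·V·I·cosφ = 1.732 × 230 × 518 × 0.795 = 164049 W
P_out = η·P_in = 0.929 × 164049 = 152402 W
n_s = 120×60/8 = 900 rpm; n = 900×(1−0.0363) = 867 rpm
ω = 2π×867/60 = 90.79 rad/s
τ = P_out/ω = 152402/90.79 = 1679 N·m
In lb·ft: 1679/1.356 = 1240 lb·ft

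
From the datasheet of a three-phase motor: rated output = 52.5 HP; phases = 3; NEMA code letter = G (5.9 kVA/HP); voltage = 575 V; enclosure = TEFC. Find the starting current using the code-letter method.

S_LR = 5.9 × 52.5 = 309.75 kVA
I_LR = S_LR/(√3·V_L) = 309750/(1.732×575) = 311 A

311 A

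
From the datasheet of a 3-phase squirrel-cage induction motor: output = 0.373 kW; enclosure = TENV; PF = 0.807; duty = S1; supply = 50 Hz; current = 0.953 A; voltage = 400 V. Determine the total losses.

P_in = √3·V·I·cosφ = 1.732×400×0.953×0.807 = 533 W
P_out = 373 W
Losses = P_in − P_out = 533 − 373 = 160 W

160 W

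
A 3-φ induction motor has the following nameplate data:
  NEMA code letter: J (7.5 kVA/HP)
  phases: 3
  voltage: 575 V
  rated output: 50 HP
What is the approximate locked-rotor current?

S_LR = 7.5 × 50 = 375 kVA
I_LR = S_LR/(√3·V_L) = 375000/(1.732×575) = 377 A

377 A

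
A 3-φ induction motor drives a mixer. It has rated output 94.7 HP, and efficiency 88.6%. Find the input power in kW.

79.7 kW

P_out = 94.7 × 746 = 70646 W
P_in = P_out/η = 70646/0.886 = 79736 W = 79.7 kW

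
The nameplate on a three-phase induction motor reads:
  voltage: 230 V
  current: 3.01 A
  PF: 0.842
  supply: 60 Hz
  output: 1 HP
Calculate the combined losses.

P_in = √3·V·I·cosφ = 1.732×230×3.01×0.842 = 1010 W
P_out = 1×746 = 746 W
Losses = P_in − P_out = 1010 − 746 = 264 W

264 W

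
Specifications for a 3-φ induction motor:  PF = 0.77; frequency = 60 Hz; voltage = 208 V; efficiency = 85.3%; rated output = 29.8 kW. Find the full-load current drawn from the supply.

P_out = 29.8 kW = 29800 W
P_in = P_out / η = 29800 / 0.853 = 34936 W
I_L = P_in / (√3·V_L·cosφ) = 34936 / (1.732 × 208 × 0.77) = 126 A

126 A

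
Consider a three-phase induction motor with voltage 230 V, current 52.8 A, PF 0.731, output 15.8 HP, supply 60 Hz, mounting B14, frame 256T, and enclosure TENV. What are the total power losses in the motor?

3.59 kW

P_in = √3·V·I·cosφ = 1.732×230×52.8×0.731 = 15375 W
P_out = 15.8×746 = 11787 W
Losses = P_in − P_out = 15375 − 11787 = 3588 W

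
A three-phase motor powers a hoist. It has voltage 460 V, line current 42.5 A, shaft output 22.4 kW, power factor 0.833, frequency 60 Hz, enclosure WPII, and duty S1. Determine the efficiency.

79.4 %

P_out = 22.4 kW = 22400 W
P_in = √3·V_L·I_L·cosφ = 1.732 × 460 × 42.5 × 0.833 = 28206 W
η = P_out / P_in = 22400 / 28206 = 0.794 = 79.4%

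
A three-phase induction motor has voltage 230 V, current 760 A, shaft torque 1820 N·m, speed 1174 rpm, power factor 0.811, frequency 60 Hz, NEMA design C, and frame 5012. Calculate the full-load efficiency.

91.1 %

ω = 2π × 1174/60 = 122.9 rad/s; P_out = τω = 1820 × 122.9 = 223678 W
P_in = √3·V_L·I_L·cosφ = 1.732 × 230 × 760 × 0.811 = 245533 W
η = P_out / P_in = 223678 / 245533 = 0.911 = 91.1%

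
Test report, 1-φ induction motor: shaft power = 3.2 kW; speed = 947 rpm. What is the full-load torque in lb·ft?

23.8 lb·ft

ω = 2π × 947/60 = 99.17 rad/s
τ = P/ω = 3200/99.17 = 32.27 N·m
In lb·ft: 32.27/1.356 = 23.8 lb·ft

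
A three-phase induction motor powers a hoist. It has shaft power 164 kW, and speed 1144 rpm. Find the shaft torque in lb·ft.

ω = 2π × 1144/60 = 119.8 rad/s
τ = P/ω = 164000/119.8 = 1369 N·m
In lb·ft: 1369/1.356 = 1010 lb·ft

1010 lb·ft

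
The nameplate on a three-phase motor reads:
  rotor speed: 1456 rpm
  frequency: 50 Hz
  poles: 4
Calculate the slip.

2.93 %

n_s = 120f/p = 120×50/4 = 1500 rpm
s = (n_s − n)/n_s = (1500 − 1456)/1500 = 0.0293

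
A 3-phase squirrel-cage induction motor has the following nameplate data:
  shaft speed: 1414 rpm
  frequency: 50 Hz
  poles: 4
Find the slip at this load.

5.73 %

n_s = 120f/p = 120×50/4 = 1500 rpm
s = (n_s − n)/n_s = (1500 − 1414)/1500 = 0.0573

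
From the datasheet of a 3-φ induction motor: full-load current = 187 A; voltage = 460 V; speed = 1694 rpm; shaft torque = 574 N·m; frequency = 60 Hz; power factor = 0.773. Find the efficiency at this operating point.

88.4 %

ω = 2π × 1694/60 = 177.4 rad/s; P_out = τω = 574 × 177.4 = 101828 W
P_in = √3·V_L·I_L·cosφ = 1.732 × 460 × 187 × 0.773 = 115167 W
η = P_out / P_in = 101828 / 115167 = 0.884 = 88.4%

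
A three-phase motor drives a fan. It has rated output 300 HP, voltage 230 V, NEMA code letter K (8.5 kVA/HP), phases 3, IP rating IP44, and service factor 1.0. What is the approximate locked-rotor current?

S_LR = 8.5 × 300 = 2550 kVA
I_LR = S_LR/(√3·V_L) = 2550000/(1.732×230) = 6400 A

6400 A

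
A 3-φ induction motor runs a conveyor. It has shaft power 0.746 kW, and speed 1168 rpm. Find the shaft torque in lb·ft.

4.5 lb·ft

ω = 2π × 1168/60 = 122.3 rad/s
τ = P/ω = 746/122.3 = 6.1 N·m
In lb·ft: 6.1/1.356 = 4.5 lb·ft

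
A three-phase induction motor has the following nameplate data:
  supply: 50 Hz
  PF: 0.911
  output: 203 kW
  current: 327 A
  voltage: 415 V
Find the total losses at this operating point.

11100 W

P_in = √3·V·I·cosφ = 1.732×415×327×0.911 = 214122 W
P_out = 203000 W
Losses = P_in − P_out = 214122 − 203000 = 11122 W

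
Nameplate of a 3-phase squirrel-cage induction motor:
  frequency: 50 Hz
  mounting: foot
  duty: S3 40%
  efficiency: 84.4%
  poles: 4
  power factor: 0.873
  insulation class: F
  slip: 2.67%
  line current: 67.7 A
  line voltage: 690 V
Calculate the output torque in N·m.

P_in = √3·V·I·cosφ = 1.732 × 690 × 67.7 × 0.873 = 70632 W
P_out = η·P_in = 0.844 × 70632 = 59613 W
n_s = 120×50/4 = 1500 rpm; n = 1500×(1−0.0267) = 1460 rpm
ω = 2π×1460/60 = 152.9 rad/s
τ = P_out/ω = 59613/152.9 = 390 N·m

390 N·m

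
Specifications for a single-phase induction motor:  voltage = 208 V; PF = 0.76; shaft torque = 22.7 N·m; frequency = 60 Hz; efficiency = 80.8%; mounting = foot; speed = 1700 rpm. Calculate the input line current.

31.6 A

ω = 2π×1700/60 = 178 rad/s; P_out = τω = 22.7 × 178 = 4041 W
P_in = P_out / η = 4041 / 0.808 = 5001 W
I = P_in / (V·cosφ) = 5001 / (208 × 0.76) = 31.6 A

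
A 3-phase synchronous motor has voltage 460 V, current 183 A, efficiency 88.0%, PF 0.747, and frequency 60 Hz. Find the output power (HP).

P_in = √3·V·I·cosφ = 1.732 × 460 × 183 × 0.747 = 108912 W
P_out = η·P_in = 0.88 × 108912 = 95843 W
= 95843/746 = 128 HP

128 HP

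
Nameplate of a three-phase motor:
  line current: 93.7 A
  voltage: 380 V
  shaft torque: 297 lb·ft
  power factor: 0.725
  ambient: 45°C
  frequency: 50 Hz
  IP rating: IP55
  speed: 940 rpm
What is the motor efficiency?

88.7 %

τ = 297 lb·ft × 1.356 = 402.7 N·m
ω = 2π × 940/60 = 98.44 rad/s; P_out = τω = 402.7 × 98.44 = 39642 W
P_in = √3·V_L·I_L·cosφ = 1.732 × 380 × 93.7 × 0.725 = 44710 W
η = P_out / P_in = 39642 / 44710 = 0.887 = 88.7%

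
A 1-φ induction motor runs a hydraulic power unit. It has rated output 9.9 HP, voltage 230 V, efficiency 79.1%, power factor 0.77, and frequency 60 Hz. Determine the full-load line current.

52.7 A

P_out = 9.9 × 746 = 7385 W
P_in = P_out / η = 7385 / 0.791 = 9336 W
I = P_in / (V·cosφ) = 9336 / (230 × 0.77) = 52.7 A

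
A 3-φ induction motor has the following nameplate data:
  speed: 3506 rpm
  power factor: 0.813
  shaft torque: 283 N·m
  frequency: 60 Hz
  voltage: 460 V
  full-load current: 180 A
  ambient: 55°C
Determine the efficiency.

ω = 2π × 3506/60 = 367.1 rad/s; P_out = τω = 283 × 367.1 = 103889 W
P_in = √3·V_L·I_L·cosφ = 1.732 × 460 × 180 × 0.813 = 116592 W
η = P_out / P_in = 103889 / 116592 = 0.891 = 89.1%

89.1 %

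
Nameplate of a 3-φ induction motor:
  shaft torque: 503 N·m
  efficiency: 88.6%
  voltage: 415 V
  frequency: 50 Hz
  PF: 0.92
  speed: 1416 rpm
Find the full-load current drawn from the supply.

ω = 2π×1416/60 = 148.3 rad/s; P_out = τω = 503 × 148.3 = 74595 W
P_in = P_out / η = 74595 / 0.886 = 84193 W
I_L = P_in / (√3·V_L·cosφ) = 84193 / (1.732 × 415 × 0.92) = 127 A

127 A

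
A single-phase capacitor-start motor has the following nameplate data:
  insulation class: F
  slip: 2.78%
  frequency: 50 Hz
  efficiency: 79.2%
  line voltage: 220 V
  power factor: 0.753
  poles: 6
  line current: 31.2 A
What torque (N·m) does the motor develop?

40.2 N·m

P_in = V·I·cosφ = 220 × 31.2 × 0.753 = 5169 W
P_out = η·P_in = 0.792 × 5169 = 4094 W
n_s = 120×50/6 = 1000 rpm; n = 1000×(1−0.0278) = 972 rpm
ω = 2π×972/60 = 101.8 rad/s
τ = P_out/ω = 4094/101.8 = 40.2 N·m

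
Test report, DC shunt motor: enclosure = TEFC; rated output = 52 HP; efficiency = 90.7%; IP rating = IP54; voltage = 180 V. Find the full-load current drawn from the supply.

P_out = 52 × 746 = 38792 W
P_in = P_out / η = 38792 / 0.907 = 42770 W
I = P_in / V = 42770 / 180 = 238 A

238 A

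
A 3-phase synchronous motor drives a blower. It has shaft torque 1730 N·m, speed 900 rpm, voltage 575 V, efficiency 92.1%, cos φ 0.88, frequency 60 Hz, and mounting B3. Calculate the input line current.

202 A

ω = 2π×900/60 = 94.25 rad/s; P_out = τω = 1730 × 94.25 = 163053 W
P_in = P_out / η = 163053 / 0.921 = 177039 W
I_L = P_in / (√3·V_L·cosφ) = 177039 / (1.732 × 575 × 0.88) = 202 A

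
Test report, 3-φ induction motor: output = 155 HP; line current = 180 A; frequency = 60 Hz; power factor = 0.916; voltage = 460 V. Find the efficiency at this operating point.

88.0 %

P_out = 155 × 746 = 115630 W
P_in = √3·V_L·I_L·cosφ = 1.732 × 460 × 180 × 0.916 = 131363 W
η = P_out / P_in = 115630 / 131363 = 0.880 = 88.0%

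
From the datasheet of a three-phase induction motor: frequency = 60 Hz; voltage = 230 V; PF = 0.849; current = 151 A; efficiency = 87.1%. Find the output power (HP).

59.6 HP

P_in = √3·V·I·cosφ = 1.732 × 230 × 151 × 0.849 = 51069 W
P_out = η·P_in = 0.871 × 51069 = 44481 W
= 44481/746 = 59.6 HP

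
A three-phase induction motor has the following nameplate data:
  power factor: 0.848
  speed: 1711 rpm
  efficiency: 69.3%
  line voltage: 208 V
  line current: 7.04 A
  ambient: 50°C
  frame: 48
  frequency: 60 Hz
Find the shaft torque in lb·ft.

6.14 lb·ft

P_in = √3·V·I·cosφ = 1.732 × 208 × 7.04 × 0.848 = 2151 W
P_out = η·P_in = 0.693 × 2151 = 1491 W
n = 1711 rpm
ω = 2π×1711/60 = 179.2 rad/s
τ = P_out/ω = 1491/179.2 = 8.32 N·m
In lb·ft: 8.32/1.356 = 6.14 lb·ft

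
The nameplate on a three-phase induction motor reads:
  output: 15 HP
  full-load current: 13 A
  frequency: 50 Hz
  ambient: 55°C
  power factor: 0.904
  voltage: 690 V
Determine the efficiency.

P_out = 15 × 746 = 11190 W
P_in = √3·V_L·I_L·cosφ = 1.732 × 690 × 13 × 0.904 = 14045 W
η = P_out / P_in = 11190 / 14045 = 0.797 = 79.7%

79.7 %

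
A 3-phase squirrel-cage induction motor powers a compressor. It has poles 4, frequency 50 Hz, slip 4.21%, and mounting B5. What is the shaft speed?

n_s = 120f/p = 120×50/4 = 1500 rpm
n = n_s(1 − s) = 1500 × (1 − 0.0421) = 1437 rpm

1437 rpm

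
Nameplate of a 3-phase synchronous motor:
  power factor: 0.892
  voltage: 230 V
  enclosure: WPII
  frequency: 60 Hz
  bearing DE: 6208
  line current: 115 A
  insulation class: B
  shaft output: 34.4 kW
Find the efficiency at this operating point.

84.2 %

P_out = 34.4 kW = 34400 W
P_in = √3·V_L·I_L·cosφ = 1.732 × 230 × 115 × 0.892 = 40864 W
η = P_out / P_in = 34400 / 40864 = 0.842 = 84.2%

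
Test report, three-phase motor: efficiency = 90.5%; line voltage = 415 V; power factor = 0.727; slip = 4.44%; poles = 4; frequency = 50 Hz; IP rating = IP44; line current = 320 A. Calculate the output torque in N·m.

P_in = √3·V·I·cosφ = 1.732 × 415 × 320 × 0.727 = 167217 W
P_out = η·P_in = 0.905 × 167217 = 151331 W
n_s = 120×50/4 = 1500 rpm; n = 1500×(1−0.0444) = 1433 rpm
ω = 2π×1433/60 = 150.1 rad/s
τ = P_out/ω = 151331/150.1 = 1010 N·m

1010 N·m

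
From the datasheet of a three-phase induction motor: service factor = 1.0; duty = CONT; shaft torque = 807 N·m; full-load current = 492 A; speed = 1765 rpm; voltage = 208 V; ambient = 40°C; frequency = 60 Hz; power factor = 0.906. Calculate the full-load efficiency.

92.9 %

ω = 2π × 1765/60 = 184.8 rad/s; P_out = τω = 807 × 184.8 = 149134 W
P_in = √3·V_L·I_L·cosφ = 1.732 × 208 × 492 × 0.906 = 160585 W
η = P_out / P_in = 149134 / 160585 = 0.929 = 92.9%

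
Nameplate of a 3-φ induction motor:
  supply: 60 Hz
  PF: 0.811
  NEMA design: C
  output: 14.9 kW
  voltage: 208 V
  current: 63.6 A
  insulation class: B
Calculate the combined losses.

3.68 kW

P_in = √3·V·I·cosφ = 1.732×208×63.6×0.811 = 18582 W
P_out = 14900 W
Losses = P_in − P_out = 18582 − 14900 = 3682 W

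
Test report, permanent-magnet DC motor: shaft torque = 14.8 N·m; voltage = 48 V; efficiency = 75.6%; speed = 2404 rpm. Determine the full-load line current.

ω = 2π×2404/60 = 251.7 rad/s; P_out = τω = 14.8 × 251.7 = 3725 W
P_in = P_out / η = 3725 / 0.756 = 4927 W
I = P_in / V = 4927 / 48 = 103 A

103 A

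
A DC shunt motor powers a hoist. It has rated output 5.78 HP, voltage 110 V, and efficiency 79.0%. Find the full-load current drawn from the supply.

49.6 A

P_out = 5.78 × 746 = 4312 W
P_in = P_out / η = 4312 / 0.790 = 5458 W
I = P_in / V = 5458 / 110 = 49.6 A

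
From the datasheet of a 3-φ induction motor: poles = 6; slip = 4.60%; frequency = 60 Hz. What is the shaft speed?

n_s = 120f/p = 120×60/6 = 1200 rpm
n = n_s(1 − s) = 1200 × (1 − 0.046) = 1145 rpm

1145 rpm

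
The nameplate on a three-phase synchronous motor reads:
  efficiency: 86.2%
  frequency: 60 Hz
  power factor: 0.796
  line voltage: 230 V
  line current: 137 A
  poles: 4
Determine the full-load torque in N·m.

P_in = √3·V·I·cosφ = 1.732 × 230 × 137 × 0.796 = 43442 W
P_out = η·P_in = 0.862 × 43442 = 37447 W
n = n_s = 120×60/4 = 1800 rpm (synchronous)
ω = 2π×1800/60 = 188.5 rad/s
τ = P_out/ω = 37447/188.5 = 199 N·m

199 N·m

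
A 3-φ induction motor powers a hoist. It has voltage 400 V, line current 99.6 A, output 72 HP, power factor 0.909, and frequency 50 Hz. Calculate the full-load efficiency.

85.6 %

P_out = 72 × 746 = 53712 W
P_in = √3·V_L·I_L·cosφ = 1.732 × 400 × 99.6 × 0.909 = 62724 W
η = P_out / P_in = 53712 / 62724 = 0.856 = 85.6%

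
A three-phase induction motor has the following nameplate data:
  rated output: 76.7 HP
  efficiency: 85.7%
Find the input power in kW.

P_out = 76.7 × 746 = 57218 W
P_in = P_out/η = 57218/0.857 = 66765 W = 66.8 kW

66.8 kW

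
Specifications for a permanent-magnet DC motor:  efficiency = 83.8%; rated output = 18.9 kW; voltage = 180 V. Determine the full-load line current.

125 A

P_out = 18.9 kW = 18900 W
P_in = P_out / η = 18900 / 0.838 = 22554 W
I = P_in / V = 22554 / 180 = 125 A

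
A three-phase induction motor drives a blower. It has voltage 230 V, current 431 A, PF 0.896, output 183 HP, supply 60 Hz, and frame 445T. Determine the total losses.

17300 W

P_in = √3·V·I·cosφ = 1.732×230×431×0.896 = 153837 W
P_out = 183×746 = 136518 W
Losses = P_in − P_out = 153837 − 136518 = 17319 W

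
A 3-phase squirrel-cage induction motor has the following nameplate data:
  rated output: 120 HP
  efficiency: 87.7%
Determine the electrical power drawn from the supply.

P_out = 120 × 746 = 89520 W
P_in = P_out/η = 89520/0.877 = 102075 W = 102 kW

102 kW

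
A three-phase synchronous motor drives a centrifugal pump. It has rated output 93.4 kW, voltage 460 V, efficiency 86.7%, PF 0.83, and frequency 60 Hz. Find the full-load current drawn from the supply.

P_out = 93.4 kW = 93400 W
P_in = P_out / η = 93400 / 0.867 = 107728 W
I_L = P_in / (√3·V_L·cosφ) = 107728 / (1.732 × 460 × 0.83) = 163 A

163 A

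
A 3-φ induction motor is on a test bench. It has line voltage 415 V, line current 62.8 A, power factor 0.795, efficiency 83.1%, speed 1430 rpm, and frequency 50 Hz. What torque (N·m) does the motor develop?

199 N·m

P_in = √3·V·I·cosφ = 1.732 × 415 × 62.8 × 0.795 = 35886 W
P_out = η·P_in = 0.831 × 35886 = 29821 W
n = 1430 rpm
ω = 2π×1430/60 = 149.7 rad/s
τ = P_out/ω = 29821/149.7 = 199 N·m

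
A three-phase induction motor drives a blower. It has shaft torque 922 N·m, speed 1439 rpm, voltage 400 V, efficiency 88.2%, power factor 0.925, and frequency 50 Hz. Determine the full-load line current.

246 A

ω = 2π×1439/60 = 150.7 rad/s; P_out = τω = 922 × 150.7 = 138945 W
P_in = P_out / η = 138945 / 0.882 = 157534 W
I_L = P_in / (√3·V_L·cosφ) = 157534 / (1.732 × 400 × 0.925) = 246 A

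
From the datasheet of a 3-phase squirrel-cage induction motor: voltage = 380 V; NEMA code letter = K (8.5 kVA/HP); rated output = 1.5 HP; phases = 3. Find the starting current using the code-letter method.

S_LR = 8.5 × 1.5 = 12.75 kVA
I_LR = S_LR/(√3·V_L) = 12750/(1.732×380) = 19.4 A

19.4 A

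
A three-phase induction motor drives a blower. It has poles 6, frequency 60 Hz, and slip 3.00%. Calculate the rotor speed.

1164 rpm

n_s = 120f/p = 120×60/6 = 1200 rpm
n = n_s(1 − s) = 1200 × (1 − 0.03) = 1164 rpm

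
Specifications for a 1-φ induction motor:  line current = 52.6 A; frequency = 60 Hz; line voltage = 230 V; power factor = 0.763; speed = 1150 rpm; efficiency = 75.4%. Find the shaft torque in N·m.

57.8 N·m

P_in = V·I·cosφ = 230 × 52.6 × 0.763 = 9231 W
P_out = η·P_in = 0.754 × 9231 = 6960 W
n = 1150 rpm
ω = 2π×1150/60 = 120.4 rad/s
τ = P_out/ω = 6960/120.4 = 57.8 N·m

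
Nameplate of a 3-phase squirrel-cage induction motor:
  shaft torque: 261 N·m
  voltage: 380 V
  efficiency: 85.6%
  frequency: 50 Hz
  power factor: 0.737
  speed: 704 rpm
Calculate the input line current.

46.3 A

ω = 2π×704/60 = 73.72 rad/s; P_out = τω = 261 × 73.72 = 19241 W
P_in = P_out / η = 19241 / 0.856 = 22478 W
I_L = P_in / (√3·V_L·cosφ) = 22478 / (1.732 × 380 × 0.737) = 46.3 A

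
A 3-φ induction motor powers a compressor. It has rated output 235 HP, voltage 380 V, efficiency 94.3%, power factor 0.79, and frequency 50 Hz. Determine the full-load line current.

P_out = 235 × 746 = 175310 W
P_in = P_out / η = 175310 / 0.943 = 185907 W
I_L = P_in / (√3·V_L·cosφ) = 185907 / (1.732 × 380 × 0.79) = 358 A

358 A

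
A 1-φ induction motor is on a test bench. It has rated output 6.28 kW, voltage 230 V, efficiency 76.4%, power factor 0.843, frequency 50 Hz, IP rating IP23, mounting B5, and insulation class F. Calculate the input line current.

P_out = 6.28 kW = 6280 W
P_in = P_out / η = 6280 / 0.764 = 8220 W
I = P_in / (V·cosφ) = 8220 / (230 × 0.843) = 42.4 A

42.4 A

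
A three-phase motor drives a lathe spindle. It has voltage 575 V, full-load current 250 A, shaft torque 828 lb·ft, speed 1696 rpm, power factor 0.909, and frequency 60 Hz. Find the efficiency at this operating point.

88.1 %

τ = 828 lb·ft × 1.356 = 1123 N·m
ω = 2π × 1696/60 = 177.6 rad/s; P_out = τω = 1123 × 177.6 = 199445 W
P_in = √3·V_L·I_L·cosφ = 1.732 × 575 × 250 × 0.909 = 226318 W
η = P_out / P_in = 199445 / 226318 = 0.881 = 88.1%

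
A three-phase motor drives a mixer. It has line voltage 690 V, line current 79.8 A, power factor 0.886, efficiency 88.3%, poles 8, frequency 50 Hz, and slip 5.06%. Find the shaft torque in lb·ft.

738 lb·ft

P_in = √3·V·I·cosφ = 1.732 × 690 × 79.8 × 0.886 = 84496 W
P_out = η·P_in = 0.883 × 84496 = 74610 W
n_s = 120×50/8 = 750 rpm; n = 750×(1−0.0506) = 712 rpm
ω = 2π×712/60 = 74.56 rad/s
τ = P_out/ω = 74610/74.56 = 1001 N·m
In lb·ft: 1001/1.356 = 738 lb·ft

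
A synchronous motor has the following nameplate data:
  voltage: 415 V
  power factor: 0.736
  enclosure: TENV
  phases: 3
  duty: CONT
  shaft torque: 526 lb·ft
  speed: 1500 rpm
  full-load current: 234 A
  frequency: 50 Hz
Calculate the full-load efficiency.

90.5 %

τ = 526 lb·ft × 1.356 = 713.3 N·m
ω = 2π × 1500/60 = 157.1 rad/s; P_out = τω = 713.3 × 157.1 = 112059 W
P_in = √3·V_L·I_L·cosφ = 1.732 × 415 × 234 × 0.736 = 123791 W
η = P_out / P_in = 112059 / 123791 = 0.905 = 90.5%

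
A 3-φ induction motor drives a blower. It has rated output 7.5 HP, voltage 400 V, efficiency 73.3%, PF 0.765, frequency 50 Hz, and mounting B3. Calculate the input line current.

14.4 A

P_out = 7.5 × 746 = 5595 W
P_in = P_out / η = 5595 / 0.733 = 7633 W
I_L = P_in / (√3·V_L·cosφ) = 7633 / (1.732 × 400 × 0.765) = 14.4 A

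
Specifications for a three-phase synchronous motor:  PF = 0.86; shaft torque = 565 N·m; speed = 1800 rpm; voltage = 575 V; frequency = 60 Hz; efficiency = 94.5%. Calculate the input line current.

132 A

ω = 2π×1800/60 = 188.5 rad/s; P_out = τω = 565 × 188.5 = 106503 W
P_in = P_out / η = 106503 / 0.945 = 112702 W
I_L = P_in / (√3·V_L·cosφ) = 112702 / (1.732 × 575 × 0.86) = 132 A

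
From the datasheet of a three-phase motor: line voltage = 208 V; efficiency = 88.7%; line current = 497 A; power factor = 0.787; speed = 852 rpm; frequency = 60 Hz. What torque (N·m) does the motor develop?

1400 N·m

P_in = √3·V·I·cosφ = 1.732 × 208 × 497 × 0.787 = 140910 W
P_out = η·P_in = 0.887 × 140910 = 124987 W
n = 852 rpm
ω = 2π×852/60 = 89.22 rad/s
τ = P_out/ω = 124987/89.22 = 1400 N·m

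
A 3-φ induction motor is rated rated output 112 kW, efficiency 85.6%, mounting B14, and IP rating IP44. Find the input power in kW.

P_out = 112000 W
P_in = P_out/η = 112000/0.856 = 130841 W = 131 kW

131 kW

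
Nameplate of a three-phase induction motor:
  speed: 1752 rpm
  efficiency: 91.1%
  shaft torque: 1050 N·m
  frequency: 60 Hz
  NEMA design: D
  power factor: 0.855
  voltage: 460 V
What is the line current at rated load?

ω = 2π×1752/60 = 183.5 rad/s; P_out = τω = 1050 × 183.5 = 192675 W
P_in = P_out / η = 192675 / 0.911 = 211498 W
I_L = P_in / (√3·V_L·cosφ) = 211498 / (1.732 × 460 × 0.855) = 310 A

310 A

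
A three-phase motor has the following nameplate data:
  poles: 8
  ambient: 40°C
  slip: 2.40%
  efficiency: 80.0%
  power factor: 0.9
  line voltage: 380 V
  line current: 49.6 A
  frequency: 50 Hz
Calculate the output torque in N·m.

307 N·m

P_in = √3·V·I·cosφ = 1.732 × 380 × 49.6 × 0.9 = 29380 W
P_out = η·P_in = 0.8 × 29380 = 23504 W
n_s = 120×50/8 = 750 rpm; n = 750×(1−0.024) = 732 rpm
ω = 2π×732/60 = 76.65 rad/s
τ = P_out/ω = 23504/76.65 = 307 N·m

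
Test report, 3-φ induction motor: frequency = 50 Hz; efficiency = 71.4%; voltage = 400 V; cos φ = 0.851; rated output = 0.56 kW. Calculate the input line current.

1.33 A

P_out = 0.56 kW = 560 W
P_in = P_out / η = 560 / 0.714 = 784 W
I_L = P_in / (√3·V_L·cosφ) = 784 / (1.732 × 400 × 0.851) = 1.33 A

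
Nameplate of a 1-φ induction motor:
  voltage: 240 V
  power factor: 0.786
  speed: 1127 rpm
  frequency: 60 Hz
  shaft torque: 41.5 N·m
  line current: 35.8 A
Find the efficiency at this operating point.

ω = 2π × 1127/60 = 118 rad/s; P_out = τω = 41.5 × 118 = 4897 W
P_in = V·I·cosφ = 240 × 35.8 × 0.786 = 6753 W
η = P_out / P_in = 4897 / 6753 = 0.725 = 72.5%

72.5 %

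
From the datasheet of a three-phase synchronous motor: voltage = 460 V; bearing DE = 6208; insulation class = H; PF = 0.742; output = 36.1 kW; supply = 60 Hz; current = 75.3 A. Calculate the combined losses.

P_in = √3·V·I·cosφ = 1.732×460×75.3×0.742 = 44515 W
P_out = 36100 W
Losses = P_in − P_out = 44515 − 36100 = 8415 W

8.42 kW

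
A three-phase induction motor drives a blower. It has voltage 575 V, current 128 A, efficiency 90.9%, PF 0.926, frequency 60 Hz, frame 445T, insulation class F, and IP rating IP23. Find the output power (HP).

144 HP

P_in = √3·V·I·cosφ = 1.732 × 575 × 128 × 0.926 = 118042 W
P_out = η·P_in = 0.909 × 118042 = 107300 W
= 107300/746 = 144 HP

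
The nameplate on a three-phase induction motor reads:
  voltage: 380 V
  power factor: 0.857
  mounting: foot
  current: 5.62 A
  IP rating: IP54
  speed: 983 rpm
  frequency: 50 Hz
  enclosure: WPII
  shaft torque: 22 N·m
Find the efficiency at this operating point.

71.4 %

ω = 2π × 983/60 = 102.9 rad/s; P_out = τω = 22 × 102.9 = 2264 W
P_in = √3·V_L·I_L·cosφ = 1.732 × 380 × 5.62 × 0.857 = 3170 W
η = P_out / P_in = 2264 / 3170 = 0.714 = 71.4%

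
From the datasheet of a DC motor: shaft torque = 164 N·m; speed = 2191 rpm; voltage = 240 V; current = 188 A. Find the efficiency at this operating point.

83.4 %

ω = 2π × 2191/60 = 229.4 rad/s; P_out = τω = 164 × 229.4 = 37622 W
P_in = V·I = 240 × 188 = 45120 W
η = P_out / P_in = 37622 / 45120 = 0.834 = 83.4%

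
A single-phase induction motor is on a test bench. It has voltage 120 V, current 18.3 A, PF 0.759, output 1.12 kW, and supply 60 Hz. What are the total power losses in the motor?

P_in = V·I·cosφ = 120×18.3×0.759 = 1667 W
P_out = 1120 W
Losses = P_in − P_out = 1667 − 1120 = 547 W

547 W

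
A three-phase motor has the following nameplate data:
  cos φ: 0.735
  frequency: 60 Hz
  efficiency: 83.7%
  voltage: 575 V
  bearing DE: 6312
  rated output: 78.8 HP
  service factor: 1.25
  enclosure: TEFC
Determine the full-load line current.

P_out = 78.8 × 746 = 58785 W
P_in = P_out / η = 58785 / 0.837 = 70233 W
I_L = P_in / (√3·V_L·cosφ) = 70233 / (1.732 × 575 × 0.735) = 95.9 A

95.9 A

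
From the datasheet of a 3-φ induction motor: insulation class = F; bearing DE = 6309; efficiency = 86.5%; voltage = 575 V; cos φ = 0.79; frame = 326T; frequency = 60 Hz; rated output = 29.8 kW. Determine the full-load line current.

P_out = 29.8 kW = 29800 W
P_in = P_out / η = 29800 / 0.865 = 34451 W
I_L = P_in / (√3·V_L·cosφ) = 34451 / (1.732 × 575 × 0.79) = 43.8 A

43.8 A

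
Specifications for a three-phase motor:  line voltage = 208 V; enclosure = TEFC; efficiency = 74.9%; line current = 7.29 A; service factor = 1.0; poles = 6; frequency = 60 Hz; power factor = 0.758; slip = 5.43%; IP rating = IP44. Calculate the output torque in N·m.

P_in = √3·V·I·cosφ = 1.732 × 208 × 7.29 × 0.758 = 1991 W
P_out = η·P_in = 0.749 × 1991 = 1491 W
n_s = 120×60/6 = 1200 rpm; n = 1200×(1−0.0543) = 1135 rpm
ω = 2π×1135/60 = 118.9 rad/s
τ = P_out/ω = 1491/118.9 = 12.5 N·m

12.5 N·m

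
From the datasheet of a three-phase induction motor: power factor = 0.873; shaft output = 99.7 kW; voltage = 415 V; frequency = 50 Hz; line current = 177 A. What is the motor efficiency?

P_out = 99.7 kW = 99700 W
P_in = √3·V_L·I_L·cosφ = 1.732 × 415 × 177 × 0.873 = 111067 W
η = P_out / P_in = 99700 / 111067 = 0.898 = 89.8%

89.8 %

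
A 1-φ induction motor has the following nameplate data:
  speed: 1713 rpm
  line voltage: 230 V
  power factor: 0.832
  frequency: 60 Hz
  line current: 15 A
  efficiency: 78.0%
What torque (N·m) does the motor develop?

P_in = V·I·cosφ = 230 × 15 × 0.832 = 2870 W
P_out = η·P_in = 0.78 × 2870 = 2239 W
n = 1713 rpm
ω = 2π×1713/60 = 179.4 rad/s
τ = P_out/ω = 2239/179.4 = 12.5 N·m

12.5 N·m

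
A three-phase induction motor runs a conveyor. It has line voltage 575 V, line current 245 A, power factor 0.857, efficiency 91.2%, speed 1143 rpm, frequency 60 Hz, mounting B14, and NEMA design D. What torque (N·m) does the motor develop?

P_in = √3·V·I·cosφ = 1.732 × 575 × 245 × 0.857 = 209104 W
P_out = η·P_in = 0.912 × 209104 = 190703 W
n = 1143 rpm
ω = 2π×1143/60 = 119.7 rad/s
τ = P_out/ω = 190703/119.7 = 1590 N·m

1590 N·m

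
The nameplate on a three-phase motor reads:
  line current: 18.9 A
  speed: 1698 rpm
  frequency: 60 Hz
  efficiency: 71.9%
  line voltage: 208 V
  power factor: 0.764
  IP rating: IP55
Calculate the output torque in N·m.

P_in = √3·V·I·cosφ = 1.732 × 208 × 18.9 × 0.764 = 5202 W
P_out = η·P_in = 0.719 × 5202 = 3740 W
n = 1698 rpm
ω = 2π×1698/60 = 177.8 rad/s
τ = P_out/ω = 3740/177.8 = 21 N·m

21 N·m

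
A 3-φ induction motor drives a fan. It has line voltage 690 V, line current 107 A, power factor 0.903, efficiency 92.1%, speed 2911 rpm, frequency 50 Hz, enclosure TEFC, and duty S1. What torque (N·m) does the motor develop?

349 N·m

P_in = √3·V·I·cosφ = 1.732 × 690 × 107 × 0.903 = 115470 W
P_out = η·P_in = 0.921 × 115470 = 106348 W
n = 2911 rpm
ω = 2π×2911/60 = 304.8 rad/s
τ = P_out/ω = 106348/304.8 = 349 N·m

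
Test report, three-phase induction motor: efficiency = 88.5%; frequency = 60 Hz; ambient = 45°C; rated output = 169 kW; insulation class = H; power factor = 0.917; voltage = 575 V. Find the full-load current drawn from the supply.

P_out = 169 kW = 169000 W
P_in = P_out / η = 169000 / 0.885 = 190960 W
I_L = P_in / (√3·V_L·cosφ) = 190960 / (1.732 × 575 × 0.917) = 209 A

209 A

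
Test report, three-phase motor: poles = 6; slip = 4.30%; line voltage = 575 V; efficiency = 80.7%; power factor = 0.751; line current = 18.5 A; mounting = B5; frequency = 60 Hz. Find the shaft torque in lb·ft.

P_in = √3·V·I·cosφ = 1.732 × 575 × 18.5 × 0.751 = 13837 W
P_out = η·P_in = 0.807 × 13837 = 11166 W
n_s = 120×60/6 = 1200 rpm; n = 1200×(1−0.043) = 1148 rpm
ω = 2π×1148/60 = 120.2 rad/s
τ = P_out/ω = 11166/120.2 = 92.9 N·m
In lb·ft: 92.9/1.356 = 68.5 lb·ft

68.5 lb·ft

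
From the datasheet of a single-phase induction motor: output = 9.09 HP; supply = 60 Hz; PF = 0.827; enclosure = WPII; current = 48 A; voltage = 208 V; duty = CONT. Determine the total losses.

1.48 kW

P_in = V·I·cosφ = 208×48×0.827 = 8257 W
P_out = 9.09×746 = 6781 W
Losses = P_in − P_out = 8257 − 6781 = 1476 W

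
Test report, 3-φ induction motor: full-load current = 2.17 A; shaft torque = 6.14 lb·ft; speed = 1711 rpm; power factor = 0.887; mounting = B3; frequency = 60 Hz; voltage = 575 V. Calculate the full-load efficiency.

77.8 %

τ = 6.14 lb·ft × 1.356 = 8.326 N·m
ω = 2π × 1711/60 = 179.2 rad/s; P_out = τω = 8.326 × 179.2 = 1492 W
P_in = √3·V_L·I_L·cosφ = 1.732 × 575 × 2.17 × 0.887 = 1917 W
η = P_out / P_in = 1492 / 1917 = 0.778 = 77.8%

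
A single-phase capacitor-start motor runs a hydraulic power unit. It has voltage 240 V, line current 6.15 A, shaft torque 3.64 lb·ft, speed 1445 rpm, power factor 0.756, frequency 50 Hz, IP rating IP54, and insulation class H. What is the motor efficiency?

τ = 3.64 lb·ft × 1.356 = 4.936 N·m
ω = 2π × 1445/60 = 151.3 rad/s; P_out = τω = 4.936 × 151.3 = 747 W
P_in = V·I·cosφ = 240 × 6.15 × 0.756 = 1116 W
η = P_out / P_in = 747 / 1116 = 0.669 = 66.9%

66.9 %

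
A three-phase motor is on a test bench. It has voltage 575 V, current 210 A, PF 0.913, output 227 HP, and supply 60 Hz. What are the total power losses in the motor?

21600 W

P_in = √3·V·I·cosφ = 1.732×575×210×0.913 = 190944 W
P_out = 227×746 = 169342 W
Losses = P_in − P_out = 190944 − 169342 = 21602 W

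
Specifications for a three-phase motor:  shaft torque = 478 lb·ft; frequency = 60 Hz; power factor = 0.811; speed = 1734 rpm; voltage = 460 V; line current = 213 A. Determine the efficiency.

85.5 %

τ = 478 lb·ft × 1.356 = 648.2 N·m
ω = 2π × 1734/60 = 181.6 rad/s; P_out = τω = 648.2 × 181.6 = 117713 W
P_in = √3·V_L·I_L·cosφ = 1.732 × 460 × 213 × 0.811 = 137628 W
η = P_out / P_in = 117713 / 137628 = 0.855 = 85.5%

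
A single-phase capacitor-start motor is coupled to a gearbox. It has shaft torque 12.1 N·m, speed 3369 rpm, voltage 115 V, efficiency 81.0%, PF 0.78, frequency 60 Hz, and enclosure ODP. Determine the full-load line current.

58.8 A

ω = 2π×3369/60 = 352.8 rad/s; P_out = τω = 12.1 × 352.8 = 4269 W
P_in = P_out / η = 4269 / 0.810 = 5270 W
I = P_in / (V·cosφ) = 5270 / (115 × 0.78) = 58.8 A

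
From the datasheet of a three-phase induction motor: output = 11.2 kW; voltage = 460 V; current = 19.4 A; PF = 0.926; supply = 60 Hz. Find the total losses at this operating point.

P_in = √3·V·I·cosφ = 1.732×460×19.4×0.926 = 14313 W
P_out = 11200 W
Losses = P_in − P_out = 14313 − 11200 = 3113 W

3.11 kW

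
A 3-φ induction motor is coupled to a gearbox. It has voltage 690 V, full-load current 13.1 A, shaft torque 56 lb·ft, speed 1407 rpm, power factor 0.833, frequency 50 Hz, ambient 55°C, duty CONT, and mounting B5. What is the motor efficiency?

τ = 56 lb·ft × 1.356 = 75.94 N·m
ω = 2π × 1407/60 = 147.3 rad/s; P_out = τω = 75.94 × 147.3 = 11186 W
P_in = √3·V_L·I_L·cosφ = 1.732 × 690 × 13.1 × 0.833 = 13041 W
η = P_out / P_in = 11186 / 13041 = 0.858 = 85.8%

85.8 %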